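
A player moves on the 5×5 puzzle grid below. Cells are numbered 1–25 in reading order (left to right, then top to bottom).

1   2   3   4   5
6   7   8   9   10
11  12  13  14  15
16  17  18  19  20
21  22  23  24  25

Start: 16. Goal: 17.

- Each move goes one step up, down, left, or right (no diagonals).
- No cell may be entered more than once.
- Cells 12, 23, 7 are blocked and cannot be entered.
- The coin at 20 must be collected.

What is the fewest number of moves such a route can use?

13

Any route passes through 20 somewhere between 16 and 17. Summing Manhattan distances along the two legs (16 → 20 → 17) gives a lower bound of 4 + 3 = 7 moves.
The shortest route satisfying every rule uses 13 moves: 16 → 11 → 6 → 1 → 2 → 3 → 8 → 13 → 14 → 15 → 20 → 19 → 18 → 17.
The no-revisit rule (legs can't share cells) pushes the minimum above the 7-move bound; an exhaustive check rules out every length from 7 to 12 (on a 4-connected grid the length of any start-to-goal walk has the same parity as the Manhattan bound, so only lengths 7, 9, 11, … need checking), leaving 13 as the minimum.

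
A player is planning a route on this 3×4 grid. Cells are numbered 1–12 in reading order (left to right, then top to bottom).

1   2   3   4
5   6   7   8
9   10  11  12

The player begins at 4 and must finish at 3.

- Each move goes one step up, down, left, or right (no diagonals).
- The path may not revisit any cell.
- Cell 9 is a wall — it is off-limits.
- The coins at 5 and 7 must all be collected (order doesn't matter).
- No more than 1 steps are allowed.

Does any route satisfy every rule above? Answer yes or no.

no

Even ignoring the no-revisit rule, getting from 4 to 3, taking the cheapest ordering 4 → 5 → 7 → 3 needs at least 4 + 2 + 1 = 7 moves (Manhattan distance per leg), which exceeds the 1-move limit.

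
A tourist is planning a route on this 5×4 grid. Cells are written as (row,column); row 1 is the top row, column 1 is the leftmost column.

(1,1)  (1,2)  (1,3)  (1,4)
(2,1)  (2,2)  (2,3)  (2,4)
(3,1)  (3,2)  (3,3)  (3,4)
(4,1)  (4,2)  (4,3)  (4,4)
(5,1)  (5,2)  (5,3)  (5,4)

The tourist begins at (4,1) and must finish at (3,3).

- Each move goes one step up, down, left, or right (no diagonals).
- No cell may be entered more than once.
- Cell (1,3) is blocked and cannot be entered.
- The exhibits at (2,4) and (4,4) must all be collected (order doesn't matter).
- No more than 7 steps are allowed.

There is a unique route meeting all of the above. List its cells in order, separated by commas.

Any route must reach (2,4) and (4,4) and still end at (3,3) within 7 moves, so the order of the required stops is forced.
Route from (4,1): right 3 to (4,4), up 2 to (2,4), left 1 to (2,3), down 1 to (3,3) — 7 moves in all.
Check: all required cells visited; 7 ≤ 7 moves.

(4,1), (4,2), (4,3), (4,4), (3,4), (2,4), (2,3), (3,3)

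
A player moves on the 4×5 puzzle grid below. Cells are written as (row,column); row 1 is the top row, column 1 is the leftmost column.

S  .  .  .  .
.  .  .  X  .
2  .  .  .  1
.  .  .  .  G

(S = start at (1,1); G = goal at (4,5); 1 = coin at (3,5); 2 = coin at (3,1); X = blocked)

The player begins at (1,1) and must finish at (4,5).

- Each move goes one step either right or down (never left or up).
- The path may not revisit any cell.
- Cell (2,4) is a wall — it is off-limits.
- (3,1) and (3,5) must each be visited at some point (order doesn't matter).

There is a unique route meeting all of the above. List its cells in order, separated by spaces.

(1,1) (2,1) (3,1) (3,2) (3,3) (3,4) (3,5) (4,5)

Moves only go right or down, so the column and row indices never decrease.
Route from (1,1): 2× down (reaching (3,1)), 4× right (reaching (3,5)), down to (4,5) — 7 moves in all.
Check: all required cells visited.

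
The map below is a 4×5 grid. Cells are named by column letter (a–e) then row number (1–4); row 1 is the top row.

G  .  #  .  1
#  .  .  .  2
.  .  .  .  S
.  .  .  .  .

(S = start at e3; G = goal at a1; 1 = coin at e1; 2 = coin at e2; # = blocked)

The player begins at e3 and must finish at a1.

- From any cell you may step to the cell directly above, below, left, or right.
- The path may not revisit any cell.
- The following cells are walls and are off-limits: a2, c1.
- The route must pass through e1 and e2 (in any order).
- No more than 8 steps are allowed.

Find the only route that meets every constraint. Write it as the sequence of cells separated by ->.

e3 -> e2 -> e1 -> d1 -> d2 -> c2 -> b2 -> b1 -> a1

The 8-move cap with required stops at e1, e2 leaves no slack for detours.
Route from e3: up 2 to e1, left 1 to d1, down 1 to d2, left 2 to b2, up 1 to b1, left 1 to a1 — 8 moves in all.
Check: all required cells visited; 8 ≤ 8 moves.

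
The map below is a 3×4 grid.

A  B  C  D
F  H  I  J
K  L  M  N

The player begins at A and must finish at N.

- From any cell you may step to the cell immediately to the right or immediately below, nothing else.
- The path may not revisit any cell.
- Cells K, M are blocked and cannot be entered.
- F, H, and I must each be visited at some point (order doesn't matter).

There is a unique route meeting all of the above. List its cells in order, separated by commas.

A, F, H, I, J, N

Moves only go right or down, so the column and row indices never decrease.
Route from A: down to F, 3× right (reaching J), down to N — 5 moves in all.
Check: all required cells visited.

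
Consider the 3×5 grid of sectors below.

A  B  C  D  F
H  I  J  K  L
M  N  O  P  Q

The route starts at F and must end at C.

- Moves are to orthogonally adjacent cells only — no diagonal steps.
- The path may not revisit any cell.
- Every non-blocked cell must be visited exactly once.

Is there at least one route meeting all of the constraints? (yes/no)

One route that works: F → L → Q → P → O → N → M → H → A → B → I → J → K → D → C.

yes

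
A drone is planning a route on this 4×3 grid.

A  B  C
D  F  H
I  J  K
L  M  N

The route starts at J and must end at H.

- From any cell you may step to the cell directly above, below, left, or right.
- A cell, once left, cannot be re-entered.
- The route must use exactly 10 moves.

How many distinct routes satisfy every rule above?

Need simple routes of exactly 10 moves from J to H (Manhattan distance 2, so 4 moves are spent on a detour and 4 undoing it).
Enumerating: J F B A D I L M N K H | J K N M L I D A B F H | J K N M L I D A B C H | J K N M L I D F B C H.
That gives 4 routes.

4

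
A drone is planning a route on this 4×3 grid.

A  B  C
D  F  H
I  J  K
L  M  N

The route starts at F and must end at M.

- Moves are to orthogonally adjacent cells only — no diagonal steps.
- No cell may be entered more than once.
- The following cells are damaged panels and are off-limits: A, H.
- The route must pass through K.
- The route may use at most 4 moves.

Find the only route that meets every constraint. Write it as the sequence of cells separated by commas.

F, J, K, N, M

The budget equals the shortest possible length, so every move has to be on a shortest route through the required cells.
Route from F: down 1 to J, right 1 to K, down 1 to N, left 1 to M — 4 moves in all.
Check: all required cells visited; 4 ≤ 4 moves.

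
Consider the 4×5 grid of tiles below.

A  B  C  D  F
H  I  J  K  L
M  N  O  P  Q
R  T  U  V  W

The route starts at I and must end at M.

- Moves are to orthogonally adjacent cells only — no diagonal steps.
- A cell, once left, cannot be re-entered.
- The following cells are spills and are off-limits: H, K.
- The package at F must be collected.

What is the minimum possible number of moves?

Any route passes through F somewhere between I and M. Summing Manhattan distances along the two legs (I → F → M) gives a lower bound of 4 + 6 = 10 moves.
A route of 10 moves achieves this: I → B → C → D → F → L → Q → P → O → N → M.
Since 10 matches the lower bound, it is optimal.

10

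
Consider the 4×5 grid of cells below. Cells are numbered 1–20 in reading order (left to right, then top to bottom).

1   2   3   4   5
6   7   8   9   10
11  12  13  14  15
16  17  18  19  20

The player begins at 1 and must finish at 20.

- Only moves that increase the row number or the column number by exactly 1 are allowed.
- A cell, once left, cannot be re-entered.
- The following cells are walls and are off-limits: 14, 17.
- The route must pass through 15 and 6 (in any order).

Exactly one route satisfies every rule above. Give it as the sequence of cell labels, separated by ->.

1 -> 6 -> 7 -> 8 -> 9 -> 10 -> 15 -> 20

Moves only go right or down, so the column and row indices never decrease.
Route from 1: down 1 to 6, right 4 to 10, down 2 to 20 — 7 moves in all.
Check: all required cells visited.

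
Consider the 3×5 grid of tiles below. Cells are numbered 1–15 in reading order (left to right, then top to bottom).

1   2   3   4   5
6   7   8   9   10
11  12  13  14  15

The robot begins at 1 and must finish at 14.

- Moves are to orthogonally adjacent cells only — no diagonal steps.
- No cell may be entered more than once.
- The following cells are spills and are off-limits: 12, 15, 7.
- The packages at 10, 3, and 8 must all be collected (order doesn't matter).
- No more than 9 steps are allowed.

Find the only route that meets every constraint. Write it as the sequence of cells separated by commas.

1, 2, 3, 4, 5, 10, 9, 8, 13, 14

The 9-move cap with required stops at 10, 3, 8 leaves no slack for detours.
Route from 1: right 4 to 5, down 1 to 10, left 2 to 8, down 1 to 13, right 1 to 14 — 9 moves in all.
Check: all required cells visited; 9 ≤ 9 moves.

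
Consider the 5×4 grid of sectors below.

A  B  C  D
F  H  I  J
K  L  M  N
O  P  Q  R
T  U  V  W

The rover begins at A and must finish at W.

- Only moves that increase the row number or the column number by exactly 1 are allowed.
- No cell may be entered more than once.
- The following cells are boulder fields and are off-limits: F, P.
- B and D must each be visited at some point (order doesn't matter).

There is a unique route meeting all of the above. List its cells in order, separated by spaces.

A B C D J N R W

Moves only go right or down, so the column and row indices never decrease.
Route from A: right 3 to D, down 4 to W — 7 moves in all.
Check: all required cells visited.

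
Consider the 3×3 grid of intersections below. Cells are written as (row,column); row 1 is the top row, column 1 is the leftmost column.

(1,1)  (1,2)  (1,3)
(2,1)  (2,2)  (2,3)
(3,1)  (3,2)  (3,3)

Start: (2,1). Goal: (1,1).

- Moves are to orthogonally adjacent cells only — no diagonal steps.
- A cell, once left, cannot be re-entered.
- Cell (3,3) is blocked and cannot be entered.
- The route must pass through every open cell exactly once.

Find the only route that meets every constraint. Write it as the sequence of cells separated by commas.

Need to visit all 8 open cells exactly once, starting at (2,1) and ending at (1,1).
Route from (2,1): down 1 to (3,1), right 1 to (3,2), up 1 to (2,2), right 1 to (2,3), up 1 to (1,3), left 2 to (1,1) — 7 moves in all.
Check: all 8 open cells covered.

(2,1), (3,1), (3,2), (2,2), (2,3), (1,3), (1,2), (1,1)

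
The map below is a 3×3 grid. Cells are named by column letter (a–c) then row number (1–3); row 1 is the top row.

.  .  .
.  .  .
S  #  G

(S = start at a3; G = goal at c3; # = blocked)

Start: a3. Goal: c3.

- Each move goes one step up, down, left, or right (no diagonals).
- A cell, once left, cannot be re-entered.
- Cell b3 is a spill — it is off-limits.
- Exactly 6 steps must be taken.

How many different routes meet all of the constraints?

3

Need simple routes of exactly 6 moves from a3 to c3 (Manhattan distance 2, so 2 moves are spent on a detour and 2 undoing it).
Enumerating: a3 a2 a1 b1 b2 c2 c3 | a3 a2 a1 b1 c1 c2 c3 | a3 a2 b2 b1 c1 c2 c3.
That gives 3 routes.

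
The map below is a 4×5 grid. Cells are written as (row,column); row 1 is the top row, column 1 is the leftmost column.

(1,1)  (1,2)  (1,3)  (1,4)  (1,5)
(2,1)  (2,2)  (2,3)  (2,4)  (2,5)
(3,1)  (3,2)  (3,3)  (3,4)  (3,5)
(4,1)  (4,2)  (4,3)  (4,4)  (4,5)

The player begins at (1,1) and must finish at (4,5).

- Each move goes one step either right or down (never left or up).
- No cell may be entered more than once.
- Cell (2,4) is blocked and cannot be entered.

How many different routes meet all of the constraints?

23

A right/down-only route from (1,1) to (4,5) makes exactly 3 down-moves and 4 right-moves in some order.
With no other constraints that would be C(7,3) = 35 routes.
Subtract routes through each blocked cell (inclusion–exclusion for overlaps): − through (2,4): 12 → 23.
That gives 23 routes.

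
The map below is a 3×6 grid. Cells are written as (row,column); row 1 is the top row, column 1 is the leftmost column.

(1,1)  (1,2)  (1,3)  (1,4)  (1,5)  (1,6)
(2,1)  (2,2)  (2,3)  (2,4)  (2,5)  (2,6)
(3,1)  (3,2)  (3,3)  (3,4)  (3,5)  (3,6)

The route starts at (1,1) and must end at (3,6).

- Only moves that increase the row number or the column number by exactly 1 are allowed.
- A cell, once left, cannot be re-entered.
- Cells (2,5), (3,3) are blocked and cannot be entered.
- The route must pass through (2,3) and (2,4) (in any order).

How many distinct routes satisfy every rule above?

3

A right/down-only route from (1,1) to (3,6) makes exactly 2 down-moves and 5 right-moves in some order.
With no other constraints that would be C(7,2) = 21 routes.
A monotone route can only reach the required cells in the order (2,3), (2,4), so split there and multiply the segment counts (each segment already excludes blocked cells): (1,1)→(2,3): 3; (2,3)→(2,4): 1; (2,4)→(3,6): 1; product = 3.
That gives 3 routes.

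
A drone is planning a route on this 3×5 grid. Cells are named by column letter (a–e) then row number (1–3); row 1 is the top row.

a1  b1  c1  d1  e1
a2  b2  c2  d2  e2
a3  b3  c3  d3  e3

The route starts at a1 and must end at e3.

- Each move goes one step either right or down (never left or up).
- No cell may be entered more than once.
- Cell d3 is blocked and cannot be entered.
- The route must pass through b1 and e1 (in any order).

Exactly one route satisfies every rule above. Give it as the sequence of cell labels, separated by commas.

Moves only go right or down, so the column and row indices never decrease.
Route from a1: 4× right (reaching e1), 2× down (reaching e3) — 6 moves in all.
Check: all required cells visited.

a1, b1, c1, d1, e1, e2, e3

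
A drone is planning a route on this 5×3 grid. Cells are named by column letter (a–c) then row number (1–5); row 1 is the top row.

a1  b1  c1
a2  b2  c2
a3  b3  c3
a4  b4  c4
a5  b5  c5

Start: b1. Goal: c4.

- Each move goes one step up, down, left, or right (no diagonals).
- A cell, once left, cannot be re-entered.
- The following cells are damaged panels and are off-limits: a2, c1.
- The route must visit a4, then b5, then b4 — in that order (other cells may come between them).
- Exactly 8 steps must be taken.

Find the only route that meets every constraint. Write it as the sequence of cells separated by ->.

b1 -> b2 -> b3 -> a3 -> a4 -> a5 -> b5 -> b4 -> c4

The waypoints must appear in the order a4, b5, b4, with no cell reused.
Route from b1: down 2 to b3, left 1 to a3, down 2 to a5, right 1 to b5, up 1 to b4, right 1 to c4 — 8 moves in all.
Check: order respected (a4 at step 4, b5 at step 6, b4 at step 7); 8 moves as required.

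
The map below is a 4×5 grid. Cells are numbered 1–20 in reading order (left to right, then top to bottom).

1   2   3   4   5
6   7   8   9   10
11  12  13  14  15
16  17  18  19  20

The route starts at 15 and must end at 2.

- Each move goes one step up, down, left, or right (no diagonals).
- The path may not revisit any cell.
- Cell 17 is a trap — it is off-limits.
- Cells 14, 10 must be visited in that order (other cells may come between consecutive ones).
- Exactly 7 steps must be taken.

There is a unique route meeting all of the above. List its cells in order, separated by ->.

15 -> 14 -> 9 -> 10 -> 5 -> 4 -> 3 -> 2

The waypoints must appear in the order 14, 10, with no cell reused.
Route from 15: left to 14, up to 9, right to 10, up to 5, 3× left (reaching 2) — 7 moves in all.
Check: order respected (14 at step 1, 10 at step 3); 7 moves as required.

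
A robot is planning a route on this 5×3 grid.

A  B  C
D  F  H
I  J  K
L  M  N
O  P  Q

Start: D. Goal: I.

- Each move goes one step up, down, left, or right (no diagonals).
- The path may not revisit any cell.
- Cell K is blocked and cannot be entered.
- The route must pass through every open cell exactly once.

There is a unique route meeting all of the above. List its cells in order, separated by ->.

D -> A -> B -> C -> H -> F -> J -> M -> N -> Q -> P -> O -> L -> I

Need to visit all 14 open cells exactly once, starting at D and ending at I.
Cell Q has only two open neighbours (N and P), so the path must pass straight through it: one of those is the cell it's entered from and the other is where it exits.
Route from D: up to A, 2× right (reaching C), down to H, left to F, 2× down (reaching M), right to N, down to Q, 2× left (reaching O), 2× up (reaching I) — 13 moves in all.
Check: all 14 open cells covered.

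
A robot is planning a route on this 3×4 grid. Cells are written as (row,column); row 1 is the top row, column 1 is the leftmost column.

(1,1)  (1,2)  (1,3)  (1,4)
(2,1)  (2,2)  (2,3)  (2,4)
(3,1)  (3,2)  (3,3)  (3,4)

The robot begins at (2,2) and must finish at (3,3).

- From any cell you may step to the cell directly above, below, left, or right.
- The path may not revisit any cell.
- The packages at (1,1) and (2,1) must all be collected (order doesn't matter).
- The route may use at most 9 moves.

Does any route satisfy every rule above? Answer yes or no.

yes

One route that works: (2,2) → (1,2) → (1,1) → (2,1) → (3,1) → (3,2) → (3,3).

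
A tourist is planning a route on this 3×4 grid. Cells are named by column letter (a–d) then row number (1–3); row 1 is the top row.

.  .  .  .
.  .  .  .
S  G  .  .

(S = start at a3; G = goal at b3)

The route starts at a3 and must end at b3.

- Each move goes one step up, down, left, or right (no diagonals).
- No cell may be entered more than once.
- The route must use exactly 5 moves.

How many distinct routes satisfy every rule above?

2

Need simple routes of exactly 5 moves from a3 to b3 (Manhattan distance 1, so 2 moves are spent on a detour and 2 undoing it).
Enumerating: a3 a2 a1 b1 b2 b3 | a3 a2 b2 c2 c3 b3.
That gives 2 routes.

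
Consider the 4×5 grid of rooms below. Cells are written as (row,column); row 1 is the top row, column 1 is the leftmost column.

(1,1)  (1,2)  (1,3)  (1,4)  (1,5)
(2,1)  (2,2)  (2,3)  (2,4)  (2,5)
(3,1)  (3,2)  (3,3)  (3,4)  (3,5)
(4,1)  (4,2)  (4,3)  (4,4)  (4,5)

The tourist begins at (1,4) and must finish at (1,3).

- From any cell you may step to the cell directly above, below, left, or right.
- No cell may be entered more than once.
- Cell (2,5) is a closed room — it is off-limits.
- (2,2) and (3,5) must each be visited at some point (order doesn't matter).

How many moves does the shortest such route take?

11

Any route passes through (2,2) and (3,5) in some order between (1,4) and (1,3). Summing Manhattan distances along each leg and taking the cheapest ordering ((1,4) → (3,5) → (2,2) → (1,3)) gives a lower bound of 3 + 4 + 2 = 9 moves.
The shortest route satisfying every rule uses 11 moves: (1,4) → (2,4) → (3,4) → (3,5) → (4,5) → (4,4) → (4,3) → (3,3) → (2,3) → (2,2) → (1,2) → (1,3).
The no-revisit rule (legs can't share cells) pushes the minimum above the 9-move bound; an exhaustive check rules out every length from 9 to 10, leaving 11 as the minimum.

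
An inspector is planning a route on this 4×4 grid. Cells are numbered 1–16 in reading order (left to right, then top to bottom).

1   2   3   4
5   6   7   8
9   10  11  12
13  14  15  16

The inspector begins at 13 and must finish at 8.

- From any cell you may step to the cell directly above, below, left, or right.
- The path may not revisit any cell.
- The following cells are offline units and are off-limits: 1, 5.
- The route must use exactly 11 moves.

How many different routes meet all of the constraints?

Need simple routes of exactly 11 moves from 13 to 8 (Manhattan distance 5, so 3 moves are spent on a detour and 3 undoing it).
Enumerating: 13 9 10 6 2 3 7 11 15 16 12 8 | 13 9 10 14 15 11 7 6 2 3 4 8 | 13 9 10 14 15 16 12 11 7 3 4 8 | 13 14 10 6 2 3 7 11 15 16 12 8 | 13 14 15 16 12 11 7 6 2 3 4 8 | 13 14 15 16 12 11 10 6 2 3 7 8 | 13 14 15 16 12 11 10 6 2 3 4 8 | 13 14 15 16 12 11 10 6 7 3 4 8.
That gives 8 routes.

8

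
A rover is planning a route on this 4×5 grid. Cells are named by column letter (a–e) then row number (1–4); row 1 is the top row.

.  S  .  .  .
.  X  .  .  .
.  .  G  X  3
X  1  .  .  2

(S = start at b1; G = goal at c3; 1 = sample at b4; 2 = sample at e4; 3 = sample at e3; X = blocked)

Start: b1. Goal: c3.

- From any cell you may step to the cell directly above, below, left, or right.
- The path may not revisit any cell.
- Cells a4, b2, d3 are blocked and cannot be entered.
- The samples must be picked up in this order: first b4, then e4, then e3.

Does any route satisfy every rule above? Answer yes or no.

yes

One route that works: b1 → a1 → a2 → a3 → b3 → b4 → c4 → d4 → e4 → e3 → e2 → d2 → c2 → c3.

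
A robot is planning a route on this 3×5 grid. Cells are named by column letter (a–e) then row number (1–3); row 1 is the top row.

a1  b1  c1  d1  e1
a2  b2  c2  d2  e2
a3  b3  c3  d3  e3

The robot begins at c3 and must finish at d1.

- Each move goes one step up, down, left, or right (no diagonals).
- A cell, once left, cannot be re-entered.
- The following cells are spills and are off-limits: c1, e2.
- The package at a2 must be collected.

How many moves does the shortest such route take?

7

Any route passes through a2 somewhere between c3 and d1. Summing Manhattan distances along the two legs (c3 → a2 → d1) gives a lower bound of 3 + 4 = 7 moves.
A route of 7 moves achieves this: c3 → b3 → a3 → a2 → b2 → c2 → d2 → d1.
Since 7 matches the lower bound, it is optimal.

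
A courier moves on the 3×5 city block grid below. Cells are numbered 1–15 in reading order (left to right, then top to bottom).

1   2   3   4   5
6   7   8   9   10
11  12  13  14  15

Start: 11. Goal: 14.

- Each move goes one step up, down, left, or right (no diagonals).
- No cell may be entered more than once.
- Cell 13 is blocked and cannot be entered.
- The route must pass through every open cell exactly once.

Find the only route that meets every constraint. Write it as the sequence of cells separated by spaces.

11 12 7 6 1 2 3 8 9 4 5 10 15 14

Need to visit all 14 open cells exactly once, starting at 11 and ending at 14.
Cell 1 has only two open neighbours (6 and 2), so the path must pass straight through it: one of those is the cell it's entered from and the other is where it exits.
Route from 11: right to 12, up to 7, left to 6, up to 1, 2× right (reaching 3), down to 8, right to 9, up to 4, right to 5, 2× down (reaching 15), left to 14 — 13 moves in all.
Check: all 14 open cells covered.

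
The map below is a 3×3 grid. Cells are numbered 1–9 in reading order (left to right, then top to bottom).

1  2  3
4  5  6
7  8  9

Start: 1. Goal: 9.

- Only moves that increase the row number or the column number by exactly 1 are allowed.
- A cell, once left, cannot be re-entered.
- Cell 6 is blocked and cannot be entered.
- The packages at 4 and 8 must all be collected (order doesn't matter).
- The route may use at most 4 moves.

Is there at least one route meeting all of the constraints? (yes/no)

yes

One route that works: 1 → 4 → 7 → 8 → 9.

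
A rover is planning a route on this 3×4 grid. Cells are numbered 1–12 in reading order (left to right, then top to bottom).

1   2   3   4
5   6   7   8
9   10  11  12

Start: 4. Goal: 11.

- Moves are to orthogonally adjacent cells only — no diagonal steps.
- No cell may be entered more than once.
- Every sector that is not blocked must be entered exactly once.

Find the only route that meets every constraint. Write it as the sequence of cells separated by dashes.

Need to visit all 12 open cells exactly once, starting at 4 and ending at 11.
Cell 1 has only two open neighbours (5 and 2), so the path must pass straight through it: one of those is the cell it's entered from and the other is where it exits.
Route from 4: left 3 to 1, down 2 to 9, right 1 to 10, up 1 to 6, right 2 to 8, down 1 to 12, left 1 to 11 — 11 moves in all.
Check: all 12 open cells covered.

4 - 3 - 2 - 1 - 5 - 9 - 10 - 6 - 7 - 8 - 12 - 11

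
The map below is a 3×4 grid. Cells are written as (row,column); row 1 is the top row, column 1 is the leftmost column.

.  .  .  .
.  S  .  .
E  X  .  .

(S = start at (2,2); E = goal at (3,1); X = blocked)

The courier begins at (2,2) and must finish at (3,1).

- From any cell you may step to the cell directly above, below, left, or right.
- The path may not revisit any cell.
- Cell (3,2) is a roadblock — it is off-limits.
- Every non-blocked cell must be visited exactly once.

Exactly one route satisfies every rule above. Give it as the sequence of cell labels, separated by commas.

(2,2), (2,3), (3,3), (3,4), (2,4), (1,4), (1,3), (1,2), (1,1), (2,1), (3,1)

Need to visit all 11 open cells exactly once, starting at (2,2) and ending at (3,1).
Cell (1,1) has only two open neighbours ((2,1) and (1,2)), so the path must pass straight through it: one of those is the cell it's entered from and the other is where it exits.
Route from (2,2): right to (2,3), down to (3,3), right to (3,4), 2× up (reaching (1,4)), 3× left (reaching (1,1)), 2× down (reaching (3,1)) — 10 moves in all.
Check: all 11 open cells covered.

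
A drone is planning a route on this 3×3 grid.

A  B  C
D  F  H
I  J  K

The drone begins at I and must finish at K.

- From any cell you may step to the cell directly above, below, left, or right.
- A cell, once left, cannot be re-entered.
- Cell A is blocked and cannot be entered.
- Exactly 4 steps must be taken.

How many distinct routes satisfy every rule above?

3

Need simple routes of exactly 4 moves from I to K (Manhattan distance 2, so 1 moves are spent on a detour and 1 undoing it).
Enumerating: I D F J K | I D F H K | I J F H K.
That gives 3 routes.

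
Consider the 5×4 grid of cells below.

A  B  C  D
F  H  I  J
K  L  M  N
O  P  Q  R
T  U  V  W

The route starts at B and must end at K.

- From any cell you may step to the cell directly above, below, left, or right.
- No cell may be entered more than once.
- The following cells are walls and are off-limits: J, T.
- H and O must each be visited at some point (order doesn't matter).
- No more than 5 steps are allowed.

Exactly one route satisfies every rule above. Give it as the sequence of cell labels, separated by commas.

The budget equals the shortest possible length, so every move has to be on a shortest route through the required cells.
Route from B: 3× down (reaching P), left to O, up to K — 5 moves in all.
Check: all required cells visited; 5 ≤ 5 moves.

B, H, L, P, O, K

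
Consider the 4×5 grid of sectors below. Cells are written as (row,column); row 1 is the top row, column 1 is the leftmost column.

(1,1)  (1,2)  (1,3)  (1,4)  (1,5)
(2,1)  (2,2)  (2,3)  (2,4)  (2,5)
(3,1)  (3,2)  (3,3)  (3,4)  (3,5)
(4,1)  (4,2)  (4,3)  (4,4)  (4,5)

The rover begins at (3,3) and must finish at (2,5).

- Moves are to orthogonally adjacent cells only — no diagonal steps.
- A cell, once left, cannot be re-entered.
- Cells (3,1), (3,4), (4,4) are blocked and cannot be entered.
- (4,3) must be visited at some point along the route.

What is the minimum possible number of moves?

Any route passes through (4,3) somewhere between (3,3) and (2,5). Summing Manhattan distances along the two legs ((3,3) → (4,3) → (2,5)) gives a lower bound of 1 + 4 = 5 moves.
The shortest route satisfying every rule uses 7 moves: (3,3) → (4,3) → (4,2) → (3,2) → (2,2) → (2,3) → (2,4) → (2,5).
The no-revisit rule (legs can't share cells) pushes the minimum above the 5-move bound; an exhaustive check rules out every length from 5 to 6, leaving 7 as the minimum.

7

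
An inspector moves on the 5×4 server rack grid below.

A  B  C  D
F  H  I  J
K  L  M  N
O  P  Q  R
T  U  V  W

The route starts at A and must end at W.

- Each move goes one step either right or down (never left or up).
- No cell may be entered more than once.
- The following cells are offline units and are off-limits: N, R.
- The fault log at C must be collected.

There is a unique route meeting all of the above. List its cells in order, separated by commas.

Moves only go right or down, so the column and row indices never decrease.
Route from A: 2× right (reaching C), 4× down (reaching V), right to W — 7 moves in all.
Check: all required cells visited.

A, B, C, I, M, Q, V, W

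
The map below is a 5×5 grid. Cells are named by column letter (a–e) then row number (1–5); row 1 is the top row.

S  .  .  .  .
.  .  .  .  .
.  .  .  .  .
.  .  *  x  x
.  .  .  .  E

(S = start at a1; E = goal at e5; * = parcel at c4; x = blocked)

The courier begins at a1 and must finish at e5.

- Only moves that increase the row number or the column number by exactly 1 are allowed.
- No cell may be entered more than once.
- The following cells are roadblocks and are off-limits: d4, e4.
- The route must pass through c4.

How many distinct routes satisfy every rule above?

A right/down-only route from a1 to e5 makes exactly 4 down-moves and 4 right-moves in some order.
With no other constraints that would be C(8,4) = 70 routes.
Split at c4 and multiply the segment counts (each segment already excludes blocked cells): a1→c4: 10; c4→e5: 1; product = 10.
That gives 10 routes.

10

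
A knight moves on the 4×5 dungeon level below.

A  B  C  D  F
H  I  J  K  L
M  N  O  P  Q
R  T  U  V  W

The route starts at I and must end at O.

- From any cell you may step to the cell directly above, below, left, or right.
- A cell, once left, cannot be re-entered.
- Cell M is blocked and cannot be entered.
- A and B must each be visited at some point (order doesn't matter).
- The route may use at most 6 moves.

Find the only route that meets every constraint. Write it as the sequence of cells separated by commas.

The budget equals the shortest possible length, so every move has to be on a shortest route through the required cells.
Route from I: left 1 to H, up 1 to A, right 2 to C, down 2 to O — 6 moves in all.
Check: all required cells visited; 6 ≤ 6 moves.

I, H, A, B, C, J, O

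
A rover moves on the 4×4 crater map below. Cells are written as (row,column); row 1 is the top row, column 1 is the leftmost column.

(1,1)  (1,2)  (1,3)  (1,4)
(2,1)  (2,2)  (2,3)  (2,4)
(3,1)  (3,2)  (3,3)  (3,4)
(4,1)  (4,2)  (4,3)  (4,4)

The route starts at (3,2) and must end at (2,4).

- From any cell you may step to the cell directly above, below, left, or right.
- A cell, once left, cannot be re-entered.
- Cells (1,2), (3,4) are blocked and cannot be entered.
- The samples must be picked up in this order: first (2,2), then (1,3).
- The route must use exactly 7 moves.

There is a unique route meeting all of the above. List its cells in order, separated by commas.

(3,2), (3,1), (2,1), (2,2), (2,3), (1,3), (1,4), (2,4)

The waypoints must appear in the order (2,2), (1,3), with no cell reused.
Route from (3,2): left 1 to (3,1), up 1 to (2,1), right 2 to (2,3), up 1 to (1,3), right 1 to (1,4), down 1 to (2,4) — 7 moves in all.
Check: order respected ((2,2) at step 3, (1,3) at step 5); 7 moves as required.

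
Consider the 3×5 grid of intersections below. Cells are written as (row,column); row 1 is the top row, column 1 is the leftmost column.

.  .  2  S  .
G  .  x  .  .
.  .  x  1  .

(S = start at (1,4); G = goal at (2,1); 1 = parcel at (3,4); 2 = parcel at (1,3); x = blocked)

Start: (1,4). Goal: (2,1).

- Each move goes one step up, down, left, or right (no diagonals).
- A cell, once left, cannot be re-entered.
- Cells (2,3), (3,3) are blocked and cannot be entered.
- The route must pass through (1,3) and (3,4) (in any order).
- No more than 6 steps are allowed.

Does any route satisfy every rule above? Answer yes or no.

Every way from (3,4) onward to (2,1) runs back through (1,4), which the route has already used — so it cannot be completed without a revisit.

no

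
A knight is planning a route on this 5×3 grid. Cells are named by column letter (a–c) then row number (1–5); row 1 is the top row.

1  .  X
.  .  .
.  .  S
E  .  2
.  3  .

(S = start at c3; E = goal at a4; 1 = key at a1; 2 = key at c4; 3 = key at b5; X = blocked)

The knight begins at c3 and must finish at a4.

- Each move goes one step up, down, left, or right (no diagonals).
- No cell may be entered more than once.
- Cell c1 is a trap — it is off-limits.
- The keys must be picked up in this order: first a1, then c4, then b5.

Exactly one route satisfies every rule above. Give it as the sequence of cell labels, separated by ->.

The waypoints must appear in the order a1, c4, b5, with no cell reused.
Route from c3: up to c2, left to b2, up to b1, left to a1, 2× down (reaching a3), right to b3, down to b4, right to c4, down to c5, 2× left (reaching a5), up to a4 — 13 moves in all.
Check: order respected (1 at step 4, 2 at step 9, 3 at step 11).

c3 -> c2 -> b2 -> b1 -> a1 -> a2 -> a3 -> b3 -> b4 -> c4 -> c5 -> b5 -> a5 -> a4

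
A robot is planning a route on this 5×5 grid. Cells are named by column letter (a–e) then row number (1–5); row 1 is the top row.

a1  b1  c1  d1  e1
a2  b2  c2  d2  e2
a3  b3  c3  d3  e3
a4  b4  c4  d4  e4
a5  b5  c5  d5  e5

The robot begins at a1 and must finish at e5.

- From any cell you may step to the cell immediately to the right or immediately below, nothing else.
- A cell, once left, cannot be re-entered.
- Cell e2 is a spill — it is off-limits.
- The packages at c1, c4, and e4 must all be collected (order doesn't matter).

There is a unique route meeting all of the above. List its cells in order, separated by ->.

a1 -> b1 -> c1 -> c2 -> c3 -> c4 -> d4 -> e4 -> e5

Moves only go right or down, so the column and row indices never decrease.
Route from a1: 2× right (reaching c1), 3× down (reaching c4), 2× right (reaching e4), down to e5 — 8 moves in all.
Check: all required cells visited.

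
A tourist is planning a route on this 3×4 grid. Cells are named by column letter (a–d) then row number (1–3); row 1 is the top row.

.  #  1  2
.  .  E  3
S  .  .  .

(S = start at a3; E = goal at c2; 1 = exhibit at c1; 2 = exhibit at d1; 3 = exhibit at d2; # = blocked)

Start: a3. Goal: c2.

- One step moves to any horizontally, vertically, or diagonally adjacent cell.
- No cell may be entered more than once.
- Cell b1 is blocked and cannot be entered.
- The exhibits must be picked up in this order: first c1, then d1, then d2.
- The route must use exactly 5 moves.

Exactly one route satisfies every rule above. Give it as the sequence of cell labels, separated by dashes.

a3 - b2 - c1 - d1 - d2 - c2

The waypoints must appear in the order c1, d1, d2, with no cell reused.
Route from a3: up-right 2 to c1, right 1 to d1, down 1 to d2, left 1 to c2 — 5 moves in all.
Check: order respected (1 at step 2, 2 at step 3, 3 at step 4); 5 moves as required.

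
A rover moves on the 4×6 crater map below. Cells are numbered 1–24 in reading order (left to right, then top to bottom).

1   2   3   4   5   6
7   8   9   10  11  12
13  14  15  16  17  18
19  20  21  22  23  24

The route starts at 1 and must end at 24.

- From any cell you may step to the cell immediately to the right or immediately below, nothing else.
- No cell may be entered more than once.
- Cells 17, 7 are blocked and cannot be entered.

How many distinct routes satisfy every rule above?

15

A right/down-only route from 1 to 24 makes exactly 3 down-moves and 5 right-moves in some order.
With no other constraints that would be C(8,3) = 56 routes.
Subtract routes through each blocked cell (inclusion–exclusion for overlaps): − through 7: 21 − through 17: 30 + through 7&17: 10 → 15.
That gives 15 routes.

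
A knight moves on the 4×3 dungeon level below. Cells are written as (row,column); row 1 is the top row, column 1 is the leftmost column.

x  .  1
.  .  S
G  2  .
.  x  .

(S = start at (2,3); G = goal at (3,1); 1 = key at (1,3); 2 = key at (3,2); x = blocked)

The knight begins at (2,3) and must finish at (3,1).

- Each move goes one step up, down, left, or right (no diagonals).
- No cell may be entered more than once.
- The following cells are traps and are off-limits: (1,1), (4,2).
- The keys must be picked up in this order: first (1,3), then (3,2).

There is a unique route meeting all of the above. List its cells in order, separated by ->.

(2,3) -> (1,3) -> (1,2) -> (2,2) -> (3,2) -> (3,1)

The waypoints must appear in the order (1,3), (3,2), with no cell reused.
Route from (2,3): up to (1,3), left to (1,2), 2× down (reaching (3,2)), left to (3,1) — 5 moves in all.
Check: order respected (1 at step 1, 2 at step 4).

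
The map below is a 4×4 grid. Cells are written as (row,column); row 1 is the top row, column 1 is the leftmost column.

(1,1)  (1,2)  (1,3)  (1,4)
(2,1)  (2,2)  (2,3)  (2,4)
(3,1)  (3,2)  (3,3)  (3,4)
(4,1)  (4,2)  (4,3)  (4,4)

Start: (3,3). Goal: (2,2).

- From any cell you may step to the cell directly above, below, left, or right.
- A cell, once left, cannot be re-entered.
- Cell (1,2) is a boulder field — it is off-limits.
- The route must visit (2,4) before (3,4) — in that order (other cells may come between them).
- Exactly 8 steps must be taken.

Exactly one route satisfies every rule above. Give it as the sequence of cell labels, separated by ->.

(3,3) -> (2,3) -> (2,4) -> (3,4) -> (4,4) -> (4,3) -> (4,2) -> (3,2) -> (2,2)

The waypoints must appear in the order (2,4), (3,4), with no cell reused.
Route from (3,3): up to (2,3), right to (2,4), 2× down (reaching (4,4)), 2× left (reaching (4,2)), 2× up (reaching (2,2)) — 8 moves in all.
Check: order respected ((2,4) at step 2, (3,4) at step 3); 8 moves as required.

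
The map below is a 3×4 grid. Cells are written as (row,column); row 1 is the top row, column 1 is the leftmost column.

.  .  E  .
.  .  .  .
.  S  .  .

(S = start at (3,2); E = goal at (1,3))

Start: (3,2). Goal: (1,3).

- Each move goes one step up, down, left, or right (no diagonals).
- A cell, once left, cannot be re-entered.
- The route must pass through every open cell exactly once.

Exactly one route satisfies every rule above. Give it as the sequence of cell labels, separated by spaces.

Need to visit all 12 open cells exactly once, starting at (3,2) and ending at (1,3).
Cell (1,4) has only two open neighbours ((2,4) and (1,3)), so the path must pass straight through it: one of those is the cell it's entered from and the other is where it exits.
Route from (3,2): left to (3,1), 2× up (reaching (1,1)), right to (1,2), down to (2,2), right to (2,3), down to (3,3), right to (3,4), 2× up (reaching (1,4)), left to (1,3) — 11 moves in all.
Check: all 12 open cells covered.

(3,2) (3,1) (2,1) (1,1) (1,2) (2,2) (2,3) (3,3) (3,4) (2,4) (1,4) (1,3)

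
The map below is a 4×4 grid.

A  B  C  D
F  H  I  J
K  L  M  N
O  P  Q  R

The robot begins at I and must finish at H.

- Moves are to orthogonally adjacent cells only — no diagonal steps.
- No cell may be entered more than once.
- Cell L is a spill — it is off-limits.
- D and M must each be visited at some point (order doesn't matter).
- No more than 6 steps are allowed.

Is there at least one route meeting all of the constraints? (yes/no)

Even ignoring the no-revisit rule, getting from I to H, taking the cheapest ordering I → D → M → H needs at least 2 + 3 + 2 = 7 moves (Manhattan distance per leg), which exceeds the 6-move limit.

no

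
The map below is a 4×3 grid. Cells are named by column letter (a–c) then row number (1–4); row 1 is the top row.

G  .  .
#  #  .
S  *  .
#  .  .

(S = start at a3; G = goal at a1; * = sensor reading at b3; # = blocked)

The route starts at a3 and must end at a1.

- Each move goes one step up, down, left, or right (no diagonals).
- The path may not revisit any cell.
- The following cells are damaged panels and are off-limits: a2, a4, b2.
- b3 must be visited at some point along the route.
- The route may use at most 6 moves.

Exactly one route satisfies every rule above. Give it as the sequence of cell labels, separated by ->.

a3 -> b3 -> c3 -> c2 -> c1 -> b1 -> a1

The 6-move cap with required stops at b3 leaves no slack for detours.
Route from a3: 2× right (reaching c3), 2× up (reaching c1), 2× left (reaching a1) — 6 moves in all.
Check: all required cells visited; 6 ≤ 6 moves.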